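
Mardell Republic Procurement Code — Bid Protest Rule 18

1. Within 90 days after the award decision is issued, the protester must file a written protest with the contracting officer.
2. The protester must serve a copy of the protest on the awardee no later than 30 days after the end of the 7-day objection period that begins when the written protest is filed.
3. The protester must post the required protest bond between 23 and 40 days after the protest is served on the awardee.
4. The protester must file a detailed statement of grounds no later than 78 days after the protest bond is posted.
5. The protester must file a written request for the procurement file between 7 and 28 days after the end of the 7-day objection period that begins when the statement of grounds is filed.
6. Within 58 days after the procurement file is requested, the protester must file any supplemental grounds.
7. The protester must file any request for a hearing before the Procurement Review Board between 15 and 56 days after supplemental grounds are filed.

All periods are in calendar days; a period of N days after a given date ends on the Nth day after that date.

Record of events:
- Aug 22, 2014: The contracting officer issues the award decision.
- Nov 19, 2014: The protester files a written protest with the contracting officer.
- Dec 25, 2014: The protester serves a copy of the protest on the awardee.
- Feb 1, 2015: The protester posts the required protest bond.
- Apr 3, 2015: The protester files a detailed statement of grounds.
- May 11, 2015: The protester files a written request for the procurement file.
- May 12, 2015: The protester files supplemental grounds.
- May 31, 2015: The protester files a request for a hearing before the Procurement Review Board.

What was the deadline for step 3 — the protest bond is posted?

Feb 3, 2015

Step 3 runs from Dec 25, 2014, when the protest is served on the awardee. The window is 23–40 days after Dec 25, 2014; it closes on Feb 3, 2015.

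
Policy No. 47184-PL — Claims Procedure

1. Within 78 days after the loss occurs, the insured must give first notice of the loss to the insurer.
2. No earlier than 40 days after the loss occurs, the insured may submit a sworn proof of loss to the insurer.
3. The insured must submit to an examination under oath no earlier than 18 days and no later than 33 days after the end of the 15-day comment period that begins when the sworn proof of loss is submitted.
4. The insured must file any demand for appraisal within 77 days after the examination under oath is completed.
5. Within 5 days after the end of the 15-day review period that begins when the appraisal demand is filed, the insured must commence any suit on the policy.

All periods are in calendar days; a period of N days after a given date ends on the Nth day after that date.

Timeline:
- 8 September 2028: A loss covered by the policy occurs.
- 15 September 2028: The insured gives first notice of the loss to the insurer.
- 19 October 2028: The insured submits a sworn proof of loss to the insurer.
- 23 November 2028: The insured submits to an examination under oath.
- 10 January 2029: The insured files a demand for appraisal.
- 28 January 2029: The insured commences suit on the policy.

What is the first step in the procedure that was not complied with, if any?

Step 1 — counting 78 days from 8 September 2028 (when the loss occurs) gives a deadline of 25 November 2028; done 15 September 2028 — timely.
Step 2 — must wait 40 days from 8 September 2028 (when the loss occurs), so not before 18 October 2028; done 19 October 2028 — permitted.
Step 3 — 18 and 33 days from 3 November 2028 (end of the 15-day comment period, which began when the sworn proof of loss is submitted on 19 October 2028) are 21 November 2028 and 6 December 2028 respectively; done 23 November 2028, which is between those dates.
Step 4 — counting 77 days from 23 November 2028 (when the examination under oath is completed) gives a deadline of 8 February 2029; done 10 January 2029 — timely.
Step 5 — counting 5 days from 25 January 2029 (end of the 15-day review period, which began when the appraisal demand is filed on 10 January 2029) gives a deadline of 30 January 2029; 28 January 2029 is within that limit.

None — every step was satisfied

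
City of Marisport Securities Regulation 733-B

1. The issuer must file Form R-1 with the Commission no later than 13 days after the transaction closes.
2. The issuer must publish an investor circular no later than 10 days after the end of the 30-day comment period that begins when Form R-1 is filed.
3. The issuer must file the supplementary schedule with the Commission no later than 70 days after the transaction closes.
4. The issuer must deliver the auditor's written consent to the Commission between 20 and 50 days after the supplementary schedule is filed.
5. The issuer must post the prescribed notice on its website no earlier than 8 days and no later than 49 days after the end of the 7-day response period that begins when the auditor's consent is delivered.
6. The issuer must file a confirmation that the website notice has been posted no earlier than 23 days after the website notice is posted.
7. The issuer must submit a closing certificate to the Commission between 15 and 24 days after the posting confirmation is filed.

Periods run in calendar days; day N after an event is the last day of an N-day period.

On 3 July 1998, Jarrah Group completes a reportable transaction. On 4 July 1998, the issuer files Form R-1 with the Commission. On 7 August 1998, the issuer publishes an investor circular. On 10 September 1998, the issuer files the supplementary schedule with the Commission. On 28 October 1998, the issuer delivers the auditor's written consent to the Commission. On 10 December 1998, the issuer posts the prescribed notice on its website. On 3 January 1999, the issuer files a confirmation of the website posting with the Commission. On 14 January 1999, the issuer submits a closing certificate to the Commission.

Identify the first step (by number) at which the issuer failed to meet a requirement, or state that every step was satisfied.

Step 7

Step 1 — counting 13 days from 3 July 1998 (when the transaction closes) gives a deadline of 16 July 1998; 4 July 1998 is within that limit.
Step 2 — counting 10 days from 3 August 1998 (end of the 30-day comment period, which began when Form R-1 is filed on 4 July 1998) gives a deadline of 13 August 1998; 7 August 1998 is within that limit.
Step 3 — counting 70 days from 3 July 1998 (when the transaction closes) gives a deadline of 11 September 1998; 10 September 1998 is within that limit.
Step 4 — 20 and 50 days from 10 September 1998 (when the supplementary schedule is filed) are 30 September 1998 and 30 October 1998 respectively; done 28 October 1998 — within the window.
Step 5 — 8 and 49 days from 4 November 1998 (end of the 7-day response period, which began when the auditor's consent is delivered on 28 October 1998) are 12 November 1998 and 23 December 1998 respectively; done 10 December 1998, which is between those dates.
Step 6 — must wait 23 days from 10 December 1998 (when the website notice is posted), so not before 2 January 1999; done 3 January 1999 — permitted.
Step 7 — 15 and 24 days from 3 January 1999 (when the posting confirmation is filed) are 18 January 1999 and 27 January 1999 respectively; 14 January 1999 is 4 days too early.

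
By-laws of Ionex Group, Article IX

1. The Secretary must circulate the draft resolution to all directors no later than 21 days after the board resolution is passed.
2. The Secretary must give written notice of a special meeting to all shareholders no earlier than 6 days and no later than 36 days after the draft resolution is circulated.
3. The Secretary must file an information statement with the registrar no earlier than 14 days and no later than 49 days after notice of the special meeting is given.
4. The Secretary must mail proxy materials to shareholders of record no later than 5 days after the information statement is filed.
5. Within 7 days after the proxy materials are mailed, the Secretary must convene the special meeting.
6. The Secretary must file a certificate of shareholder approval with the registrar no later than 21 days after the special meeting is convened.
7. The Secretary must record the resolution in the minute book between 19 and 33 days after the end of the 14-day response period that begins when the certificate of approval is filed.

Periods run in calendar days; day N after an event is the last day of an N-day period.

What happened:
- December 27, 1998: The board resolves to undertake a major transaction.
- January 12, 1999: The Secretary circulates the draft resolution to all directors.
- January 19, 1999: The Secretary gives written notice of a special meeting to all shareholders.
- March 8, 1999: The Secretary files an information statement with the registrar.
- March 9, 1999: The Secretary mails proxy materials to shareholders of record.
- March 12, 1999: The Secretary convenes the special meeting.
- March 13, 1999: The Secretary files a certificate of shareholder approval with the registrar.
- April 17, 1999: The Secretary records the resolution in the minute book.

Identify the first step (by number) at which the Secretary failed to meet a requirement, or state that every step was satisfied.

None — every step was satisfied

(1) due by December 27, 1998 + 21 days = January 17, 1999; completed January 12, 1999, before the deadline.
(2) the permitted window runs from January 12, 1999 + 6 = January 18, 1999 to January 12, 1999 + 36 = February 17, 1999; done January 19, 1999 — within the window.
(3) the permitted window runs from January 19, 1999 + 14 = February 2, 1999 to January 19, 1999 + 49 = March 9, 1999; done March 8, 1999 — within the window.
(4) due by March 8, 1999 + 5 days = March 13, 1999; completed March 9, 1999, before the deadline.
(5) due by March 9, 1999 + 7 days = March 16, 1999; completed March 12, 1999, before the deadline.
(6) due by March 12, 1999 + 21 days = April 2, 1999; completed March 13, 1999, before the deadline.
(7) the permitted window runs from March 27, 1999 + 19 = April 15, 1999 to March 27, 1999 + 33 = April 29, 1999; April 17, 1999 falls inside that range.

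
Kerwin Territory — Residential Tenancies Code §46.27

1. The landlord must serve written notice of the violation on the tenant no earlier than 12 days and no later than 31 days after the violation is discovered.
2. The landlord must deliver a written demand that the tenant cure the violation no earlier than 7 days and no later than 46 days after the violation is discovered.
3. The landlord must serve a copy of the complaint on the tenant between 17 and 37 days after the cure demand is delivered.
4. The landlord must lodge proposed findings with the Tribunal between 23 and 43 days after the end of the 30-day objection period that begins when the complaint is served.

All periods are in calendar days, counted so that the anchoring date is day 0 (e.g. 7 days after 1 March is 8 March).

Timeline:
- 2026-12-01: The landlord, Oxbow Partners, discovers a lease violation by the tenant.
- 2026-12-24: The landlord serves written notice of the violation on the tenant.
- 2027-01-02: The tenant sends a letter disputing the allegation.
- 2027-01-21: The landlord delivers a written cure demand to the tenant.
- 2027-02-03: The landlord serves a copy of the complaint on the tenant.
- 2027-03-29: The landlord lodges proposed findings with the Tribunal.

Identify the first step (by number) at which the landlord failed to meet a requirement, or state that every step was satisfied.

Step 2

(1) the permitted window runs from 2026-12-01 + 12 = 2026-12-13 to 2026-12-01 + 31 = 2027-01-01; done 2026-12-24, which is between those dates.
(2) the permitted window runs from 2026-12-01 + 7 = 2026-12-08 to 2026-12-01 + 46 = 2027-01-16; done 2027-01-21 — 5 days after the window closed.
That is the first point of non-compliance.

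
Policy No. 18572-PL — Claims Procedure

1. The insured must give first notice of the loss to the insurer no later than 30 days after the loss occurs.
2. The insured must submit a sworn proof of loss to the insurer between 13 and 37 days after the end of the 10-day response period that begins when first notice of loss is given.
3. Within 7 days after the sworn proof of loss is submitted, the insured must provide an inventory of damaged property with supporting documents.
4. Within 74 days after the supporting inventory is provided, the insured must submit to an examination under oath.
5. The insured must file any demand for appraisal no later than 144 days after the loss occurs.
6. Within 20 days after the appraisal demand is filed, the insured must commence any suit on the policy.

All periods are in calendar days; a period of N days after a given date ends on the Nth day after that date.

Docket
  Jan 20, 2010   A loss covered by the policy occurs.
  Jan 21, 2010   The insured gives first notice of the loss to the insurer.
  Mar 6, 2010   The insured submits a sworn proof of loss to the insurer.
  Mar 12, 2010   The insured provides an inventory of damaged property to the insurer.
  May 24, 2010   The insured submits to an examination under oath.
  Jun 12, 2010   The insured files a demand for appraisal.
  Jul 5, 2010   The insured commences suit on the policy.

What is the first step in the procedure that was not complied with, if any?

Step 1: 30 days after Jan 20, 2010 (when the loss occurs) is Feb 19, 2010; completed Jan 21, 2010, before the deadline.
Step 2: the window is 13–37 days after Jan 31, 2010 (end of the 10-day response period, which began when first notice of loss is given on Jan 21, 2010), so Feb 13, 2010 through Mar 9, 2010; done Mar 6, 2010, which is between those dates.
Step 3: 7 days after Mar 6, 2010 (when the sworn proof of loss is submitted) is Mar 13, 2010; completed Mar 12, 2010, before the deadline.
Step 4: 74 days after Mar 12, 2010 (when the supporting inventory is provided) is May 25, 2010; completed May 24, 2010, before the deadline.
Step 5: 144 days after Jan 20, 2010 (when the loss occurs) is Jun 13, 2010; done Jun 12, 2010 — timely.
Step 6: 20 days after Jun 12, 2010 (when the appraisal demand is filed) is Jul 2, 2010; done Jul 5, 2010 — 3 days late.

Step 6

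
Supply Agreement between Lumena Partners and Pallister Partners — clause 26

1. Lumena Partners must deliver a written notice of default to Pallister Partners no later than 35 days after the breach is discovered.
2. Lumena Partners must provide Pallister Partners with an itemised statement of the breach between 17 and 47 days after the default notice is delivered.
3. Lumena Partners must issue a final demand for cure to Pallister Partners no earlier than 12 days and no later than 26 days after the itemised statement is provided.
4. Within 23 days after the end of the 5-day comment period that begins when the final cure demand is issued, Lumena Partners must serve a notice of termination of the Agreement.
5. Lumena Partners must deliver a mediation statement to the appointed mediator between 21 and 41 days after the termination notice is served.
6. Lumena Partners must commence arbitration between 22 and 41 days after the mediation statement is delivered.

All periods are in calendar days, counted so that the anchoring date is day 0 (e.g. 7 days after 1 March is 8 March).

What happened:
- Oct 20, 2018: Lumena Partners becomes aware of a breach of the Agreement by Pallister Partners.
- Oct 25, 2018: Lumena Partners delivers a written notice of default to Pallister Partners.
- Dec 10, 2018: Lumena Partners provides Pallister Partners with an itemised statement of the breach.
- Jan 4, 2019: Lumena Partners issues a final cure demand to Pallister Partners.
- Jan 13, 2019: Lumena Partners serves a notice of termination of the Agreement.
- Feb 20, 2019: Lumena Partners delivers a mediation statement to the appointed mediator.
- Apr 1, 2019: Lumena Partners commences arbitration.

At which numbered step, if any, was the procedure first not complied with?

None — every step was satisfied

(1) due by Oct 20, 2018 + 35 days = Nov 24, 2018; Oct 25, 2018 is within that limit.
(2) the permitted window runs from Oct 25, 2018 + 17 = Nov 11, 2018 to Oct 25, 2018 + 47 = Dec 11, 2018; done Dec 10, 2018 — within the window.
(3) the permitted window runs from Dec 10, 2018 + 12 = Dec 22, 2018 to Dec 10, 2018 + 26 = Jan 5, 2019; Jan 4, 2019 falls inside that range.
(4) due by Jan 9, 2019 + 23 days = Feb 1, 2019; Jan 13, 2019 is within that limit.
(5) the permitted window runs from Jan 13, 2019 + 21 = Feb 3, 2019 to Jan 13, 2019 + 41 = Feb 23, 2019; Feb 20, 2019 falls inside that range.
(6) the permitted window runs from Feb 20, 2019 + 22 = Mar 14, 2019 to Feb 20, 2019 + 41 = Apr 2, 2019; Apr 1, 2019 falls inside that range.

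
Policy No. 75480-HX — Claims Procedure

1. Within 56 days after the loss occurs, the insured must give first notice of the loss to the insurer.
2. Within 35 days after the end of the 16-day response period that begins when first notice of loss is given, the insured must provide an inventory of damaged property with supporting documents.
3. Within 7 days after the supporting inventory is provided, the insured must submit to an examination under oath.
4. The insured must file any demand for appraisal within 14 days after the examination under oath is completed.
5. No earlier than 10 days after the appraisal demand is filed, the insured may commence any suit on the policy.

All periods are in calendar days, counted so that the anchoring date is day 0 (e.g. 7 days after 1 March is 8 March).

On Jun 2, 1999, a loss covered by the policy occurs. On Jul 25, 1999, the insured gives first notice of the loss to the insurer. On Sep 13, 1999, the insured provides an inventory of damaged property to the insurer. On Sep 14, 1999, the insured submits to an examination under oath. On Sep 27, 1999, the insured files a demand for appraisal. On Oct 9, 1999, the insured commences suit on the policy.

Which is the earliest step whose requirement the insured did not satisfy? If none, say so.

(1) due by Jun 2, 1999 + 56 days = Jul 28, 1999; completed Jul 25, 1999, before the deadline.
(2) due by Aug 10, 1999 + 35 days = Sep 14, 1999; done Sep 13, 1999 — timely.
(3) due by Sep 13, 1999 + 7 days = Sep 20, 1999; done Sep 14, 1999 — timely.
(4) due by Sep 14, 1999 + 14 days = Sep 28, 1999; done Sep 27, 1999 — timely.
(5) permitted from Sep 27, 1999 + 10 days = Oct 7, 1999 onward; done Oct 9, 1999 — permitted.

None — every step was satisfied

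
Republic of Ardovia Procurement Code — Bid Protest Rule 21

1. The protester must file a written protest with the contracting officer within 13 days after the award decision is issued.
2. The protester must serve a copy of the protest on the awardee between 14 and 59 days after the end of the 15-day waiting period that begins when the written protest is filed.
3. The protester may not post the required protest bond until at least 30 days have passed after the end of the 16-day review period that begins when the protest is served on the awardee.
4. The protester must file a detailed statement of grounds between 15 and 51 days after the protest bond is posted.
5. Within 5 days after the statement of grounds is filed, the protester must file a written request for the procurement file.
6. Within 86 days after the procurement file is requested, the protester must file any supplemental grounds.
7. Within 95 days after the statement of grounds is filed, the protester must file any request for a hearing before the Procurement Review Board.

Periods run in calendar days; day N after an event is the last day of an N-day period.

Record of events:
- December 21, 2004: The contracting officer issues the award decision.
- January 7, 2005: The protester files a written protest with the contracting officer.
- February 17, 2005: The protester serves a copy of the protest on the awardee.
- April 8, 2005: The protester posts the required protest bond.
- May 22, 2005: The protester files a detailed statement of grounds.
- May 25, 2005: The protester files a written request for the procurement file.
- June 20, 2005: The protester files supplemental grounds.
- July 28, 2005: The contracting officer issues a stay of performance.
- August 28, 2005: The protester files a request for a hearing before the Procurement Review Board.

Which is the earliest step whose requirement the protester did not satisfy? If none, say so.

Step 1: 13 days after December 21, 2004 (when the award decision is issued) is January 3, 2005; not done until January 7, 2005, 4 days after the deadline.

Step 1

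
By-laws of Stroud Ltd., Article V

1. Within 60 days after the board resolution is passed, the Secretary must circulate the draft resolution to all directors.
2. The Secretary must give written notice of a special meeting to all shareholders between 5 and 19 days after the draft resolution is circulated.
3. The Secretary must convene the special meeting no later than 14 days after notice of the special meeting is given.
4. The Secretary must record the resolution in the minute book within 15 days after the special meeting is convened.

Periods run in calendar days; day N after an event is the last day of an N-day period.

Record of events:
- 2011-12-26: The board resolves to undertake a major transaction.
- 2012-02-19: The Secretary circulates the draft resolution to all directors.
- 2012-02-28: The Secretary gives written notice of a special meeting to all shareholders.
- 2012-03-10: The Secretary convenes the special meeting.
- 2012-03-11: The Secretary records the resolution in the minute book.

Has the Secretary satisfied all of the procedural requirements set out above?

Step 1 — counting 60 days from 2011-12-26 (when the board resolution is passed) gives a deadline of 2012-02-24; 2012-02-19 is within that limit.
Step 2 — 5 and 19 days from 2012-02-19 (when the draft resolution is circulated) are 2012-02-24 and 2012-03-09 respectively; 2012-02-28 falls inside that range.
Step 3 — counting 14 days from 2012-02-28 (when notice of the special meeting is given) gives a deadline of 2012-03-13; completed 2012-03-10, before the deadline.
Step 4 — counting 15 days from 2012-03-10 (when the special meeting is convened) gives a deadline of 2012-03-25; 2012-03-11 is within that limit.

Yes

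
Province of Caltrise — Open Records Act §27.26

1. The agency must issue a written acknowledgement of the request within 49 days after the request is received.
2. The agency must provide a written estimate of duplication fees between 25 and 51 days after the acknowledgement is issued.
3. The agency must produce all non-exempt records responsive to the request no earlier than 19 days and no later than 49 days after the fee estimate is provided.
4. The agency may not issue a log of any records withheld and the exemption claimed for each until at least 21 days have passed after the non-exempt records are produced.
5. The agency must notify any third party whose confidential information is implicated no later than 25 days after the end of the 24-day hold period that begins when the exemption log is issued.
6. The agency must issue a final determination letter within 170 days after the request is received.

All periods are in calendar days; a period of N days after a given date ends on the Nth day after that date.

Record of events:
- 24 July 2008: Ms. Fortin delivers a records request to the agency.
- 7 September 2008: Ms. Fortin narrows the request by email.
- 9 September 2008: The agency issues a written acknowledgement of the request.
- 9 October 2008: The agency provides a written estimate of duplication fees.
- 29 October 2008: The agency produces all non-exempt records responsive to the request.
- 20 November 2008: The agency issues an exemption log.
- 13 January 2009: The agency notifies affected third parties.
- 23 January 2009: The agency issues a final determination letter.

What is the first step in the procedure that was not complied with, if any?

Step 5

Step 1: 49 days after 24 July 2008 (when the request is received) is 11 September 2008; completed 9 September 2008, before the deadline.
Step 2: the window is 25–51 days after 9 September 2008 (when the acknowledgement is issued), so 4 October 2008 through 30 October 2008; done 9 October 2008, which is between those dates.
Step 3: the window is 19–49 days after 9 October 2008 (when the fee estimate is provided), so 28 October 2008 through 27 November 2008; done 29 October 2008, which is between those dates.
Step 4: the earliest permitted date is 21 days after 29 October 2008 (when the non-exempt records are produced), i.e. 19 November 2008; 20 November 2008 is on or after that date.
Step 5: 25 days after 14 December 2008 (end of the 24-day hold period, which began when the exemption log is issued on 20 November 2008) is 8 January 2009; 13 January 2009 misses that deadline by 5 days.
The procedure was therefore not followed at step 5.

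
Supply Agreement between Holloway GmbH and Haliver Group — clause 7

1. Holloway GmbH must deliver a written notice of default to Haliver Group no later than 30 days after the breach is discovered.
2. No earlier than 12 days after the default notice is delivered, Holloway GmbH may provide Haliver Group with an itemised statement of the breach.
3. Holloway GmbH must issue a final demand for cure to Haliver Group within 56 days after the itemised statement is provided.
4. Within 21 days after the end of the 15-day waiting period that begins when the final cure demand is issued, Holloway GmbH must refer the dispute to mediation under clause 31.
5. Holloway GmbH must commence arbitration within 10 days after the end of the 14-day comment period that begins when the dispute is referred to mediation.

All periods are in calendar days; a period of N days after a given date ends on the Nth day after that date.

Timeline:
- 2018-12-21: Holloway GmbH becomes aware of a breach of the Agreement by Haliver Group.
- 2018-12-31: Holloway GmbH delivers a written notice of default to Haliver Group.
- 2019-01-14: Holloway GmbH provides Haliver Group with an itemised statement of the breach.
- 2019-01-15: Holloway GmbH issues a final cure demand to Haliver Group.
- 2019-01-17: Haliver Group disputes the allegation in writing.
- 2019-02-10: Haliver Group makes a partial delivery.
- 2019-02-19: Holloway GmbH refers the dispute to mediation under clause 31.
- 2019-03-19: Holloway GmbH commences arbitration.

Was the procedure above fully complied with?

No

Step 1 — counting 30 days from 2018-12-21 (when the breach is discovered) gives a deadline of 2019-01-20; completed 2018-12-31, before the deadline.
Step 2 — must wait 12 days from 2018-12-31 (when the default notice is delivered), so not before 2019-01-12; 2019-01-14 is on or after that date.
Step 3 — counting 56 days from 2019-01-14 (when the itemised statement is provided) gives a deadline of 2019-03-11; done 2019-01-15 — timely.
Step 4 — counting 21 days from 2019-01-30 (end of the 15-day waiting period, which began when the final cure demand is issued on 2019-01-15) gives a deadline of 2019-02-20; done 2019-02-19 — timely.
Step 5 — counting 10 days from 2019-03-05 (end of the 14-day comment period, which began when the dispute is referred to mediation on 2019-02-19) gives a deadline of 2019-03-15; done 2019-03-19 — 4 days late.
Later steps need not be reached.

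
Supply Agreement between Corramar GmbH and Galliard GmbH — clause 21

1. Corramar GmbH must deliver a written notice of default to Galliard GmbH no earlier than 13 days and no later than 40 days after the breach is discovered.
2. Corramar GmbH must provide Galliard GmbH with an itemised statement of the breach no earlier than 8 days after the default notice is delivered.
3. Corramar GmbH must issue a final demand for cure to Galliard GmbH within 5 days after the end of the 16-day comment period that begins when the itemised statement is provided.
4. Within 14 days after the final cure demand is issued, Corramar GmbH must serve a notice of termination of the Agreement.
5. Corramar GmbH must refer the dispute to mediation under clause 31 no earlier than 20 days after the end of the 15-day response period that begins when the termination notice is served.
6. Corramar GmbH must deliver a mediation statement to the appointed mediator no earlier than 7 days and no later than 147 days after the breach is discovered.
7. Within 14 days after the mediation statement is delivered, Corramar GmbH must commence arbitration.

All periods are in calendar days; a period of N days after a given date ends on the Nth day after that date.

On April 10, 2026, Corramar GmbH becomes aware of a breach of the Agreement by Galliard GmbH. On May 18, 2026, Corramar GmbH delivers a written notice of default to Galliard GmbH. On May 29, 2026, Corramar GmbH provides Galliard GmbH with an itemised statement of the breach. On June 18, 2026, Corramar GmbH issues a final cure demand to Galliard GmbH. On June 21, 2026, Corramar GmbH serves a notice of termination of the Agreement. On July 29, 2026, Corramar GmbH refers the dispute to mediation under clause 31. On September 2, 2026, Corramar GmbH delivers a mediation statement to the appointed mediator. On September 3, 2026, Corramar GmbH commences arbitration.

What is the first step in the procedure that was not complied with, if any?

None — every step was satisfied

(1) the permitted window runs from April 10, 2026 + 13 = April 23, 2026 to April 10, 2026 + 40 = May 20, 2026; done May 18, 2026 — within the window.
(2) permitted from May 18, 2026 + 8 days = May 26, 2026 onward; May 29, 2026 is on or after that date.
(3) due by June 14, 2026 + 5 days = June 19, 2026; June 18, 2026 is within that limit.
(4) due by June 18, 2026 + 14 days = July 2, 2026; completed June 21, 2026, before the deadline.
(5) permitted from July 6, 2026 + 20 days = July 26, 2026 onward; done July 29, 2026 — permitted.
(6) the permitted window runs from April 10, 2026 + 7 = April 17, 2026 to April 10, 2026 + 147 = September 4, 2026; September 2, 2026 falls inside that range.
(7) due by September 2, 2026 + 14 days = September 16, 2026; completed September 3, 2026, before the deadline.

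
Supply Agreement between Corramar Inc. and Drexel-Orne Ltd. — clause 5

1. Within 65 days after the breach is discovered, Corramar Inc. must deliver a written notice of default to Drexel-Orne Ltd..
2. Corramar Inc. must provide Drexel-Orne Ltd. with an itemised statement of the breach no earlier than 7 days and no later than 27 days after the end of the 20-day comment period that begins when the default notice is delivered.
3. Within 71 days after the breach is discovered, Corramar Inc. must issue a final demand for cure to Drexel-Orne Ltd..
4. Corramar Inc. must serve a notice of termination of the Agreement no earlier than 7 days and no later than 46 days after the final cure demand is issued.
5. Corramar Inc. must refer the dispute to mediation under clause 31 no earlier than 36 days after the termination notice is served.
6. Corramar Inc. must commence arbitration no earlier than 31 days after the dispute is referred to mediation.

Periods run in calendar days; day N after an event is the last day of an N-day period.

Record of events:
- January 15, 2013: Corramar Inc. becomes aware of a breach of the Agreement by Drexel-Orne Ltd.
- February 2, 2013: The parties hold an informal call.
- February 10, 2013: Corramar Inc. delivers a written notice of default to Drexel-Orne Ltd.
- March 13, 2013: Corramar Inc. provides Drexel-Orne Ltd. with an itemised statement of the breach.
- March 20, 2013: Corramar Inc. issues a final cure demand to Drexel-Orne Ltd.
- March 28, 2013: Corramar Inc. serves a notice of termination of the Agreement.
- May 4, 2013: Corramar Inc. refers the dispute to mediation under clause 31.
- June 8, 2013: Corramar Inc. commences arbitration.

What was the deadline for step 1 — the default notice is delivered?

March 21, 2013

Step 1 runs from January 15, 2013, when the breach is discovered. 65 days after January 15, 2013 is March 21, 2013.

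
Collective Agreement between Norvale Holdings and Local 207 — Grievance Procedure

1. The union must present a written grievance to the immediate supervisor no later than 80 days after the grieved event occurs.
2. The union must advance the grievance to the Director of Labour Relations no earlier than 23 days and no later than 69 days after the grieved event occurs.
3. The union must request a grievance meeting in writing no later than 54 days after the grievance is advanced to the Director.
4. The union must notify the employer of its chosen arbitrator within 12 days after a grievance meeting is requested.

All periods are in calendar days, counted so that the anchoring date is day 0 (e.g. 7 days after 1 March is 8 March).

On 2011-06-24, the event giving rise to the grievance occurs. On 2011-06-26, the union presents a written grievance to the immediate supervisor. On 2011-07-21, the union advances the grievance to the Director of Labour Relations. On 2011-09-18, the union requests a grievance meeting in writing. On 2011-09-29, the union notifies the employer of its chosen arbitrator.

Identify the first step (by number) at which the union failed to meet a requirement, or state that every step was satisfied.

(1) due by 2011-06-24 + 80 days = 2011-09-12; completed 2011-06-26, before the deadline.
(2) the permitted window runs from 2011-06-24 + 23 = 2011-07-17 to 2011-06-24 + 69 = 2011-09-01; 2011-07-21 falls inside that range.
(3) due by 2011-07-21 + 54 days = 2011-09-13; done 2011-09-18 — 5 days late.
The analysis stops there.

Step 3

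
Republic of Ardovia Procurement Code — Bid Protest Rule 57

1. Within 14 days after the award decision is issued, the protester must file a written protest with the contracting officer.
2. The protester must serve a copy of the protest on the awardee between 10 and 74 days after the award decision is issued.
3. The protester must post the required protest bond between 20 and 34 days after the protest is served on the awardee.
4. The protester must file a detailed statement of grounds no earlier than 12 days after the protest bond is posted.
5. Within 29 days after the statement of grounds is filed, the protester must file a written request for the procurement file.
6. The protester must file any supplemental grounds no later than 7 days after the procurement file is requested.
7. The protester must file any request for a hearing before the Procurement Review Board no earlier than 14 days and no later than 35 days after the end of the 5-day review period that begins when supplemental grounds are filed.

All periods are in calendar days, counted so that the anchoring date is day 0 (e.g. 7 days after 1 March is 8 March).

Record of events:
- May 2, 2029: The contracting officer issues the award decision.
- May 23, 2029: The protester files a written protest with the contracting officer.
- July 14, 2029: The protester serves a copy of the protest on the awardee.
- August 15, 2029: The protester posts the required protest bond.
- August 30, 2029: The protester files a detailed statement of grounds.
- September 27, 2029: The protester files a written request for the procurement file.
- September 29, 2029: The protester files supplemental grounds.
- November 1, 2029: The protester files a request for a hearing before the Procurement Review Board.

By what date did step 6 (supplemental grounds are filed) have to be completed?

October 4, 2029

Step 6 runs from September 27, 2029, when the procurement file is requested. 7 days after September 27, 2029 is October 4, 2029.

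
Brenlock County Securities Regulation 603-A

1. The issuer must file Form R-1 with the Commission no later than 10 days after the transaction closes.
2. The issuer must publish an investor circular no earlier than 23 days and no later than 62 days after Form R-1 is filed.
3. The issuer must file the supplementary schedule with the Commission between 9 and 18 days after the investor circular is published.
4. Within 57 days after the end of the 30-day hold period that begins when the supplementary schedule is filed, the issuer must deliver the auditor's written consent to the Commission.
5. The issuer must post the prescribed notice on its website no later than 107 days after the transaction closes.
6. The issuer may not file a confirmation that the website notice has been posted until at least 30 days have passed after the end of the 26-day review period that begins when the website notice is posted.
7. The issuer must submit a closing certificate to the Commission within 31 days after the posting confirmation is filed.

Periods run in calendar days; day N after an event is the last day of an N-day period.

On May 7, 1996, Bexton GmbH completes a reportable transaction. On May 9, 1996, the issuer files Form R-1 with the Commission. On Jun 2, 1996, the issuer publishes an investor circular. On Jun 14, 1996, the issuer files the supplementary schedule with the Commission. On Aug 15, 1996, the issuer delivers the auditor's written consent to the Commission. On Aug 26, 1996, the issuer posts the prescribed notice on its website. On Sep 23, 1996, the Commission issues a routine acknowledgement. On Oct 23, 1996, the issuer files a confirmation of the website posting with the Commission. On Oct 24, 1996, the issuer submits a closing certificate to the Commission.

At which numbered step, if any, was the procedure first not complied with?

(1) due by May 7, 1996 + 10 days = May 17, 1996; done May 9, 1996 — timely.
(2) the permitted window runs from May 9, 1996 + 23 = Jun 1, 1996 to May 9, 1996 + 62 = Jul 10, 1996; Jun 2, 1996 falls inside that range.
(3) the permitted window runs from Jun 2, 1996 + 9 = Jun 11, 1996 to Jun 2, 1996 + 18 = Jun 20, 1996; done Jun 14, 1996, which is between those dates.
(4) due by Jul 14, 1996 + 57 days = Sep 9, 1996; completed Aug 15, 1996, before the deadline.
(5) due by May 7, 1996 + 107 days = Aug 22, 1996; done Aug 26, 1996 — 4 days late.

Step 5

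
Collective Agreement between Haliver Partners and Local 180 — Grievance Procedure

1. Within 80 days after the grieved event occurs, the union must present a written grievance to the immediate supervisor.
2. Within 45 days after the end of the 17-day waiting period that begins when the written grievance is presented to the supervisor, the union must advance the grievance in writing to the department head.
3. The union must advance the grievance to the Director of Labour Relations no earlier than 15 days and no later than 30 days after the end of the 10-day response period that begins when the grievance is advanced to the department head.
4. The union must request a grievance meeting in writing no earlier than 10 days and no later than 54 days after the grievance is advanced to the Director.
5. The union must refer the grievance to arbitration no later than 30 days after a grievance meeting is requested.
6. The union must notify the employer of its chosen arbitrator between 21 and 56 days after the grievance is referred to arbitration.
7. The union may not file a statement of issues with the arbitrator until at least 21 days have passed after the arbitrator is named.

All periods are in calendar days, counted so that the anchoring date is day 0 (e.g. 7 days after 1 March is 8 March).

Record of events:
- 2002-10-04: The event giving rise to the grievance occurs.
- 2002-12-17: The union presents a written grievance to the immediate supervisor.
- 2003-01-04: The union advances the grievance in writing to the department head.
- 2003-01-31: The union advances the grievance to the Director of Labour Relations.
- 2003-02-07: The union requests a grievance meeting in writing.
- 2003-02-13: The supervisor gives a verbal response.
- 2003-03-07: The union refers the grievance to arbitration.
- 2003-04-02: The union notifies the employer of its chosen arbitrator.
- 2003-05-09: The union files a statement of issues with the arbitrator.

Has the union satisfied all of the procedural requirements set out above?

No

Step 1: 80 days after 2002-10-04 (when the grieved event occurs) is 2002-12-23; completed 2002-12-17, before the deadline.
Step 2: 45 days after 2003-01-03 (end of the 17-day waiting period, which began when the written grievance is presented to the supervisor on 2002-12-17) is 2003-02-17; done 2003-01-04 — timely.
Step 3: the window is 15–30 days after 2003-01-14 (end of the 10-day response period, which began when the grievance is advanced to the department head on 2003-01-04), so 2003-01-29 through 2003-02-13; done 2003-01-31, which is between those dates.
Step 4: the window is 10–54 days after 2003-01-31 (when the grievance is advanced to the Director), so 2003-02-10 through 2003-03-26; 2003-02-07 is 3 days too early.
No need to go further; step 4 was not satisfied.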